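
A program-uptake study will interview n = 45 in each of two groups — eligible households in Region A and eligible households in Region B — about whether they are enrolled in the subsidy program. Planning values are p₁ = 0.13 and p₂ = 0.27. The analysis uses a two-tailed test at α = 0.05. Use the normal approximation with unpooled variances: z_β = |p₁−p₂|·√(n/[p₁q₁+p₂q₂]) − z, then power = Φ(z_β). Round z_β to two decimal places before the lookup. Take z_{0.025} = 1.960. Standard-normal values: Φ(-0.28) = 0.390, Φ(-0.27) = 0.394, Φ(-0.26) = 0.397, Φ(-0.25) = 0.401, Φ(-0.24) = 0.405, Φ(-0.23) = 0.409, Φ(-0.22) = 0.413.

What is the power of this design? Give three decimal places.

Power ≈ 0.394

z_β = |p₁−p₂|·√(n/[p₁q₁+p₂q₂]) − z_{α/2}
    = 0.14 · √(45/0.3102) − 1.960
    = 0.14 · 12.0444 − 1.960
    = 1.6862 − 1.960 = -0.2738 → -0.27
Power = Φ(-0.27) = 0.394.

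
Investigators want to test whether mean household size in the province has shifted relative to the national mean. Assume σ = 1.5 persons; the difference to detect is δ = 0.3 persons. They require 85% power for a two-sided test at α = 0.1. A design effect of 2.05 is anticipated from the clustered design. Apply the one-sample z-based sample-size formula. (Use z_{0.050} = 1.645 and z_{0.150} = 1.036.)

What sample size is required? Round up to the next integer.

n = 369

n = (z_{α/2} + z_β)² · σ² / δ²
  = (1.645 + 1.036)² · 1.5² / 0.3²
  = 7.1878 · 2.25 / 0.09
  = 179.69
Design effect: 2.05 × 179.69 = 368.37.
Round up → n = 369.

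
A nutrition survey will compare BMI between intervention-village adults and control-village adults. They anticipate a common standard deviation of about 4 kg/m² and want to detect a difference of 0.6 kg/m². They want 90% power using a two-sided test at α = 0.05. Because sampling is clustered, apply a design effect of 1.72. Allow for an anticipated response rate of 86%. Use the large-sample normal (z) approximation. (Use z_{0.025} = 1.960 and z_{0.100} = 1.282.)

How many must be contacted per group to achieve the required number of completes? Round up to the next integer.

n = (z_{α/2} + z_β)² · (σ₁² + σ₂²) / δ²
  = (1.960 + 1.282)² · (2·4² = 32) / 0.6²
  = 10.5106 · 32 / 0.36
  = 934.27
Design effect: 1.72 × 934.27 = 1606.95.
Adjust for 86% response: 1606.95 / 0.86 = 1868.54.
Round up → n = 1869 per group.

n = 1869 per group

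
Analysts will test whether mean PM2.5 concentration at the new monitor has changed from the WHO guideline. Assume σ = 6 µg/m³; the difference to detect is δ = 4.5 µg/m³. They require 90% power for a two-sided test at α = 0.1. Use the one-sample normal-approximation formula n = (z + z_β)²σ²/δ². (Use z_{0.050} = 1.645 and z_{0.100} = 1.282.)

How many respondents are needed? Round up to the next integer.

n = (z_{α/2} + z_β)² · σ² / δ²
  = (1.645 + 1.282)² · 6² / 4.5²
  = 8.5673 · 36 / 20.25
  = 15.23
Round up → n = 16.

n = 16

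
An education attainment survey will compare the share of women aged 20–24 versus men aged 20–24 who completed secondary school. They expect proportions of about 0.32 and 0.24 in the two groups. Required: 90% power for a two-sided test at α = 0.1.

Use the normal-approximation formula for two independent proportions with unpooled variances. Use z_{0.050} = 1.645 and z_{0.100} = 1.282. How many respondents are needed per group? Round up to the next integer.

n = 536 per group

n = (z_{α/2} + z_β)² · [p₁(1−p₁) + p₂(1−p₂)] / (p₁ − p₂)²
  = (1.645 + 1.282)² · (0.32·0.68 + 0.24·0.76) / (0.08)²
  = (2.927)² · (0.2176 + 0.1824) / 0.0064
  = 8.5673 · 0.4000 / 0.0064
  = 535.46
Round up → n = 536 per group.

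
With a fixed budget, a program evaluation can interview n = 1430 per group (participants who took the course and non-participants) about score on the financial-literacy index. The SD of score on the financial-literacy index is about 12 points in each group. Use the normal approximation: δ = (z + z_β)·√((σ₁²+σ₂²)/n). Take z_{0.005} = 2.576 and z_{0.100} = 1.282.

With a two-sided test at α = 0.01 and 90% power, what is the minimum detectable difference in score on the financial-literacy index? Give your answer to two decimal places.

δ = (z_{α/2} + z_β) · √((σ₁²+σ₂²)/n)
  = (2.576 + 1.282) · √(288/1430)
  = 3.858 · √0.2014
  = 3.858 · 0.4488
  = 1.7314

Minimum detectable difference ≈ 1.73 points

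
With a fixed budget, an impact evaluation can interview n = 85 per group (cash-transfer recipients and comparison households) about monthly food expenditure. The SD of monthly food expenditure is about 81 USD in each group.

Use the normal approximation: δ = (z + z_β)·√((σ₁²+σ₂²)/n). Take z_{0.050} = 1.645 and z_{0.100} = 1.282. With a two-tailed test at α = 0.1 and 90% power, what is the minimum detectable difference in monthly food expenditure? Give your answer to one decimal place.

δ = (z_{α/2} + z_β) · √((σ₁²+σ₂²)/n)
  = (1.645 + 1.282) · √(13122/85)
  = 2.927 · √154.3765
  = 2.927 · 12.4248
  = 36.3675

Minimum detectable difference ≈ 36.4 USD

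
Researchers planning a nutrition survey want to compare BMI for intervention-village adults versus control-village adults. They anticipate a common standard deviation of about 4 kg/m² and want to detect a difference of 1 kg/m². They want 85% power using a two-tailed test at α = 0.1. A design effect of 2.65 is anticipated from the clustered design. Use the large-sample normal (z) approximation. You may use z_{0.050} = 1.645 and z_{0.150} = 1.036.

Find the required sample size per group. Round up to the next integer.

n = (z_{α/2} + z_β)² · (σ₁² + σ₂²) / δ²
  = (1.645 + 1.036)² · (2·4² = 32) / 1²
  = 7.1878 · 32 / 1
  = 230.01
Design effect: 2.65 × 230.01 = 609.52.
Round up → n = 610 per group.

n = 610 per group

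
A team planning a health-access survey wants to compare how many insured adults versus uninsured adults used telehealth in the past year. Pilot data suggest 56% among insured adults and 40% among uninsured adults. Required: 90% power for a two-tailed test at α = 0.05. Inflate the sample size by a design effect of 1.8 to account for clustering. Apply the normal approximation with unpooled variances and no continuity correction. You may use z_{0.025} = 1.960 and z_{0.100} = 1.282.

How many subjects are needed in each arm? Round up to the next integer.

n = (z_{α/2} + z_β)² · [p₁(1−p₁) + p₂(1−p₂)] / (p₁ − p₂)²
  = (1.960 + 1.282)² · (0.56·0.44 + 0.40·0.60) / (0.16)²
  = (3.242)² · (0.2464 + 0.2400) / 0.0256
  = 10.5106 · 0.4864 / 0.0256
  = 199.70
Design effect: 1.8 × 199.70 = 359.46.
Round up → n = 360 per group.

n = 360 per group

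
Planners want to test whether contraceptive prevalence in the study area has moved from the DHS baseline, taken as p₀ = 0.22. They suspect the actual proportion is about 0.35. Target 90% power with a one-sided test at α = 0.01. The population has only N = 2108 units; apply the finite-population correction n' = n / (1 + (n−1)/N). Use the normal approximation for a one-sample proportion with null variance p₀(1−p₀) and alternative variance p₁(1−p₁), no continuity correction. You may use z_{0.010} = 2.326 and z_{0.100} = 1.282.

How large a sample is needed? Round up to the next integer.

n = 138

n = [z_α·√(p₀q₀) + z_β·√(p₁q₁)]² / (p₁ − p₀)²
  = [2.326·√(0.22·0.78) + 1.282·√(0.35·0.65)]² / (0.13)²
  = [2.326·0.4142 + 1.282·0.4770]² / 0.0169
  = [1.5750]² / 0.0169
  = 146.78
Finite-population correction (N = 2108): 146.78 / (1 + (146.78 − 1)/2108) = 137.29.
Round up → n = 138.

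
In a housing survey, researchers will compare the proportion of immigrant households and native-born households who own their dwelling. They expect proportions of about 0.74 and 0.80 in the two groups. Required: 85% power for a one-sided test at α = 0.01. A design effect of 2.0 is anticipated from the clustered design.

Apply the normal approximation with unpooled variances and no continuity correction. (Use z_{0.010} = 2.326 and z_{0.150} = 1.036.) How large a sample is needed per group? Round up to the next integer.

n = 2213 per group

n = (z_α + z_β)² · [p₁(1−p₁) + p₂(1−p₂)] / (p₁ − p₂)²
  = (2.326 + 1.036)² · (0.74·0.26 + 0.80·0.20) / (-0.06)²
  = (3.362)² · (0.1924 + 0.1600) / 0.0036
  = 11.3030 · 0.3524 / 0.0036
  = 1106.44
Design effect: 2.0 × 1106.44 = 2212.88.
Round up → n = 2213 per group.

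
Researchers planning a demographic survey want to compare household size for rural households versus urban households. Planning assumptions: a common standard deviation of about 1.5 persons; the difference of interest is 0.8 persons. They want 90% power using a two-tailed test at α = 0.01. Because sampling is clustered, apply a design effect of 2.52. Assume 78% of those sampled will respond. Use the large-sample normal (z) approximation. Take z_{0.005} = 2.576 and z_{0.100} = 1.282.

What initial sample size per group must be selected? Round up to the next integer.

n = (z_{α/2} + z_β)² · (σ₁² + σ₂²) / δ²
  = (2.576 + 1.282)² · (2·1.5² = 4.5) / 0.8²
  = 14.8842 · 4.5 / 0.64
  = 104.65
Design effect: 2.52 × 104.65 = 263.73.
Adjust for 78% response: 263.73 / 0.78 = 338.11.
Round up → n = 339 per group.

n = 339 per group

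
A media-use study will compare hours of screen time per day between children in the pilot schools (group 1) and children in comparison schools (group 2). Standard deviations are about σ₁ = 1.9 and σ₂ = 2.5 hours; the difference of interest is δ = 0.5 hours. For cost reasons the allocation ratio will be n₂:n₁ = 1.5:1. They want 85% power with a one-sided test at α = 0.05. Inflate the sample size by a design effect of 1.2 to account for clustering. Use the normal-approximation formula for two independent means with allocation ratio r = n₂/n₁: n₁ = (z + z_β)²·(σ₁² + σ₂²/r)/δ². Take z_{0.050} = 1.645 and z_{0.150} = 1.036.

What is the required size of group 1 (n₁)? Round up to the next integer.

n₁ = (z_α + z_β)² · (σ₁² + σ₂²/r) / δ²
   = (1.645 + 1.036)² · (1.9² + 2.5²/1.5) / 0.5²
   = 7.1878 · (3.61 + 4.1667) / 0.25
   = 7.1878 · 7.7767 / 0.25
   = 223.59
Design effect: 1.2 × 223.59 = 268.30.
Round up → n₁ = 269; n₂ = r·n₁ = 1.5 × 269 = 404.

n₁ = 269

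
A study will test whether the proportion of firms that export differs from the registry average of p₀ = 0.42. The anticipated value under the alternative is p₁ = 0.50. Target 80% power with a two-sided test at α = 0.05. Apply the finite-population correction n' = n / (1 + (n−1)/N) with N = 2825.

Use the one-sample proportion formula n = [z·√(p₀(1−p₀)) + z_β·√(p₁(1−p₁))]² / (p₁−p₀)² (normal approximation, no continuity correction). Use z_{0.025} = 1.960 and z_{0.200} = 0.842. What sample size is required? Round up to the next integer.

n = [z_{α/2}·√(p₀q₀) + z_β·√(p₁q₁)]² / (p₁ − p₀)²
  = [1.960·√(0.42·0.58) + 0.842·√(0.50·0.50)]² / (0.08)²
  = [1.960·0.4936 + 0.842·0.5000]² / 0.0064
  = [1.3884]² / 0.0064
  = 301.19
Finite-population correction (N = 2825): 301.19 / (1 + (301.19 − 1)/2825) = 272.26.
Round up → n = 273.

n = 273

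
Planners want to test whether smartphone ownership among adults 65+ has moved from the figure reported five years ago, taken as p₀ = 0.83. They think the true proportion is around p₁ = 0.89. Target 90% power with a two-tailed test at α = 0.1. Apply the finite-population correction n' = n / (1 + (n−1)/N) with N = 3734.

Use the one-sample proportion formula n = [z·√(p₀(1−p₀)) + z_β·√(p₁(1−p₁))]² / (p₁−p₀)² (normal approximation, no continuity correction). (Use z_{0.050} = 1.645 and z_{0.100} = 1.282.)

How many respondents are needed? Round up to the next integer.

n = [z_{α/2}·√(p₀q₀) + z_β·√(p₁q₁)]² / (p₁ − p₀)²
  = [1.645·√(0.83·0.17) + 1.282·√(0.89·0.11)]² / (0.06)²
  = [1.645·0.3756 + 1.282·0.3129]² / 0.0036
  = [1.0190]² / 0.0036
  = 288.46
Finite-population correction (N = 3734): 288.46 / (1 + (288.46 − 1)/3734) = 267.84.
Round up → n = 268.

n = 268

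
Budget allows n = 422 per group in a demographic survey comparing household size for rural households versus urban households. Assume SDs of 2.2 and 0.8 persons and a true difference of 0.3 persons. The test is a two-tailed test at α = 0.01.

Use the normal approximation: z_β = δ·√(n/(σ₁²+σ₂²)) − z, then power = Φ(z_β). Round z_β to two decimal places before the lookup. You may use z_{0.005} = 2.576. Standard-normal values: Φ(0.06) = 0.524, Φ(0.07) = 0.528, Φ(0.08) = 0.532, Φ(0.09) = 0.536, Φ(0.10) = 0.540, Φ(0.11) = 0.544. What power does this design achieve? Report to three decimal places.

Power ≈ 0.524

z_β = δ·√(n/(σ₁²+σ₂²)) − z_{α/2}
    = 0.3 · √(422/5.48) − 2.576
    = 0.3 · 8.77538 − 2.576
    = 2.6326 − 2.576 = 0.0566 → 0.06
Power = Φ(0.06) = 0.524.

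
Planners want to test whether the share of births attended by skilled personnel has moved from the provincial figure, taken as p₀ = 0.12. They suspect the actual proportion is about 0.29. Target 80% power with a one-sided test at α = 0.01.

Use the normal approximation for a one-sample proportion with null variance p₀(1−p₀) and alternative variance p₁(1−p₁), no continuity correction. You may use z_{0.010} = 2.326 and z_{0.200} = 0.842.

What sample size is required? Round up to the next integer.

n = 45

n = [z_α·√(p₀q₀) + z_β·√(p₁q₁)]² / (p₁ − p₀)²
  = [2.326·√(0.12·0.88) + 0.842·√(0.29·0.71)]² / (0.17)²
  = [2.326·0.3250 + 0.842·0.4538]² / 0.0289
  = [1.1379]² / 0.0289
  = 44.81
Round up → n = 45.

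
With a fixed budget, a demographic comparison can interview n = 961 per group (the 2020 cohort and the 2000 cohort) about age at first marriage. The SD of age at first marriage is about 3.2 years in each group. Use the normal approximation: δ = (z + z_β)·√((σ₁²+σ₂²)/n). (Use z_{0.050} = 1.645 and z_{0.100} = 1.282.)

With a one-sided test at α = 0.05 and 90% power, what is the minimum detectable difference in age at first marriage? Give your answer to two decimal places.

δ = (z_α + z_β) · √((σ₁²+σ₂²)/n)
  = (1.645 + 1.282) · √(20.48/961)
  = 2.927 · √0.02131
  = 2.927 · 0.1460
  = 0.4273

Minimum detectable difference ≈ 0.43 years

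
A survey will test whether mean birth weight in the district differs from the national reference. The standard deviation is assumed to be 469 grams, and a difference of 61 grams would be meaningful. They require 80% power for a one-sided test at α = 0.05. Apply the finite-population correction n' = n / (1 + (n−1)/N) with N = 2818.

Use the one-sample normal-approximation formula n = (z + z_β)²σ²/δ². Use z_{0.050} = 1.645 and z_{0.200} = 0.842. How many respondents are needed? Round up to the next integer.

n = 324

n = (z_α + z_β)² · σ² / δ²
  = (1.645 + 0.842)² · 469² / 61²
  = 6.1852 · 219961 / 3721
  = 365.63
Finite-population correction (N = 2818): 365.63 / (1 + (365.63 − 1)/2818) = 323.74.
Round up → n = 324.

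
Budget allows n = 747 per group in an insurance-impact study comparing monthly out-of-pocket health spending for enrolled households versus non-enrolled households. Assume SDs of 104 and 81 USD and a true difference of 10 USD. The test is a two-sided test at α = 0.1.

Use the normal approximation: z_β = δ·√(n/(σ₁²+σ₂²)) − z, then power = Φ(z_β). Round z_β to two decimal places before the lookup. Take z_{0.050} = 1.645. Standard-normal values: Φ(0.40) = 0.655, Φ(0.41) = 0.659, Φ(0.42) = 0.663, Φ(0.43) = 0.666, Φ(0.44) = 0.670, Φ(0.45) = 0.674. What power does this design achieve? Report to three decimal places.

Power ≈ 0.666

z_β = δ·√(n/(σ₁²+σ₂²)) − z_{α/2}
    = 10 · √(747/17377) − 1.645
    = 10 · 0.20734 − 1.645
    = 2.0734 − 1.645 = 0.4284 → 0.43
Power = Φ(0.43) = 0.666.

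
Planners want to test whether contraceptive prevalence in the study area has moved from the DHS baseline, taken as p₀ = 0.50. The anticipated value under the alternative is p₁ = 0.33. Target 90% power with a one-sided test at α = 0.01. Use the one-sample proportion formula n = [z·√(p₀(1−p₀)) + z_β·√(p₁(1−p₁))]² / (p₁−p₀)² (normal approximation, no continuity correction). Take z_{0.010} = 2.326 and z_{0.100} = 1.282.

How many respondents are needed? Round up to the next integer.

n = [z_α·√(p₀q₀) + z_β·√(p₁q₁)]² / (p₁ − p₀)²
  = [2.326·√(0.50·0.50) + 1.282·√(0.33·0.67)]² / (-0.17)²
  = [2.326·0.5000 + 1.282·0.4702]² / 0.0289
  = [1.7658]² / 0.0289
  = 107.89
Round up → n = 108.

n = 108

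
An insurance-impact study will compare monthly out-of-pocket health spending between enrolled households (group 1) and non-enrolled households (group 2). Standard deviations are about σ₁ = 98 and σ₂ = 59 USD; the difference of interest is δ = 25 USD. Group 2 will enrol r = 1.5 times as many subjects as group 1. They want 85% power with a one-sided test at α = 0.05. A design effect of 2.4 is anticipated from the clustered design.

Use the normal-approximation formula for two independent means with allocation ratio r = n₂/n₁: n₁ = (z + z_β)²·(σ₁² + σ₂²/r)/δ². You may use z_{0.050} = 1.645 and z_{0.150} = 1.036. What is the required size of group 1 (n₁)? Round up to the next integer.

n₁ = 330

n₁ = (z_α + z_β)² · (σ₁² + σ₂²/r) / δ²
   = (1.645 + 1.036)² · (98² + 59²/1.5) / 25²
   = 7.1878 · (9604 + 2320.7) / 625
   = 7.1878 · 11924.7 / 625
   = 137.14
Design effect: 2.4 × 137.14 = 329.13.
Round up → n₁ = 330; n₂ = r·n₁ = 1.5 × 330 = 495.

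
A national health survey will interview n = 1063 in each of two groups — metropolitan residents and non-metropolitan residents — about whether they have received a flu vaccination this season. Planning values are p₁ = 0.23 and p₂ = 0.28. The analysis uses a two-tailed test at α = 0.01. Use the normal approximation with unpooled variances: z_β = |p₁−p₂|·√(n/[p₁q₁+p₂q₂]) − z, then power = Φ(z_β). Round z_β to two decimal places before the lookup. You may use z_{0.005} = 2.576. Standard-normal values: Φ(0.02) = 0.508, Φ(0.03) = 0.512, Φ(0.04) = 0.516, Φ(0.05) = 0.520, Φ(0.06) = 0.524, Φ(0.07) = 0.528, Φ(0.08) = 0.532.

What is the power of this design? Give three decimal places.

Power ≈ 0.528

z_β = |p₁−p₂|·√(n/[p₁q₁+p₂q₂]) − z_{α/2}
    = 0.05 · √(1063/0.3787) − 2.576
    = 0.05 · 52.9809 − 2.576
    = 2.6490 − 2.576 = 0.0730 → 0.07
Power = Φ(0.07) = 0.528.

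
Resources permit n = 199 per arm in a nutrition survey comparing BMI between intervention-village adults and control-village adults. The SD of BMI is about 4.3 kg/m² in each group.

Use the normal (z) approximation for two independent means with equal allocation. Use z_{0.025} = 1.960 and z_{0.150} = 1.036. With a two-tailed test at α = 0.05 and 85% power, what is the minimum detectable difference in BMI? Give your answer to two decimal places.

δ = (z_{α/2} + z_β) · √((σ₁²+σ₂²)/n)
  = (1.960 + 1.036) · √(36.98/199)
  = 2.996 · √0.18583
  = 2.996 · 0.4311
  = 1.2915

Minimum detectable difference ≈ 1.29 kg/m²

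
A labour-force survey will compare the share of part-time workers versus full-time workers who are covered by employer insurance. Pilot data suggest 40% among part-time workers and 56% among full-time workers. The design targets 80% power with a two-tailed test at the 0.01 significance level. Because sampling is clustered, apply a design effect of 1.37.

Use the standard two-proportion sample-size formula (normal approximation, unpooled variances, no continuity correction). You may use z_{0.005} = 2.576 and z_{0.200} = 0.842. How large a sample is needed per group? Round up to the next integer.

n = (z_{α/2} + z_β)² · [p₁(1−p₁) + p₂(1−p₂)] / (p₁ − p₂)²
  = (2.576 + 0.842)² · (0.40·0.60 + 0.56·0.44) / (-0.16)²
  = (3.418)² · (0.2400 + 0.2464) / 0.0256
  = 11.6827 · 0.4864 / 0.0256
  = 221.97
Design effect: 1.37 × 221.97 = 304.10.
Round up → n = 305 per group.

n = 305 per group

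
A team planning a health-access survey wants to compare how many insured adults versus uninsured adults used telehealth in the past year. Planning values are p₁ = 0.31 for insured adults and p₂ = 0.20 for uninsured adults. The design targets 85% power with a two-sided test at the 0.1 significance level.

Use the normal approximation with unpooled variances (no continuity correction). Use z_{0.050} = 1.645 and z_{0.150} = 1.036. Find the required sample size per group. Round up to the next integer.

n = (z_{α/2} + z_β)² · [p₁(1−p₁) + p₂(1−p₂)] / (p₁ − p₂)²
  = (1.645 + 1.036)² · (0.31·0.69 + 0.20·0.80) / (0.11)²
  = (2.681)² · (0.2139 + 0.1600) / 0.0121
  = 7.1878 · 0.3739 / 0.0121
  = 222.11
Round up → n = 223 per group.

n = 223 per group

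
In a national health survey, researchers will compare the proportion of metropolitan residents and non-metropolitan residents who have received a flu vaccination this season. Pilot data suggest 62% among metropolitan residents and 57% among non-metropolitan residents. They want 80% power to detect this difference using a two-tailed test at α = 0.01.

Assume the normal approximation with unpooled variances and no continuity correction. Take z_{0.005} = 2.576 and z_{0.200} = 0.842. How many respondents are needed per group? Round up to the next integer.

n = 2247 per group

n = (z_{α/2} + z_β)² · [p₁(1−p₁) + p₂(1−p₂)] / (p₁ − p₂)²
  = (2.576 + 0.842)² · (0.62·0.38 + 0.57·0.43) / (0.05)²
  = (3.418)² · (0.2356 + 0.2451) / 0.0025
  = 11.6827 · 0.4807 / 0.0025
  = 2246.35
Round up → n = 2247 per group.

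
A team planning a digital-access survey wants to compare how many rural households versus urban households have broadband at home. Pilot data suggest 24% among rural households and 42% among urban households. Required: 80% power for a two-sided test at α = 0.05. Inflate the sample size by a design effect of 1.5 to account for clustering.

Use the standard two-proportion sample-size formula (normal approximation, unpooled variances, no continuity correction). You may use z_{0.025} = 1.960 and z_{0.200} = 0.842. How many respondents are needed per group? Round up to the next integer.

n = 155 per group

n = (z_{α/2} + z_β)² · [p₁(1−p₁) + p₂(1−p₂)] / (p₁ − p₂)²
  = (1.960 + 0.842)² · (0.24·0.76 + 0.42·0.58) / (-0.18)²
  = (2.802)² · (0.1824 + 0.2436) / 0.0324
  = 7.8512 · 0.4260 / 0.0324
  = 103.23
Design effect: 1.5 × 103.23 = 154.84.
Round up → n = 155 per group.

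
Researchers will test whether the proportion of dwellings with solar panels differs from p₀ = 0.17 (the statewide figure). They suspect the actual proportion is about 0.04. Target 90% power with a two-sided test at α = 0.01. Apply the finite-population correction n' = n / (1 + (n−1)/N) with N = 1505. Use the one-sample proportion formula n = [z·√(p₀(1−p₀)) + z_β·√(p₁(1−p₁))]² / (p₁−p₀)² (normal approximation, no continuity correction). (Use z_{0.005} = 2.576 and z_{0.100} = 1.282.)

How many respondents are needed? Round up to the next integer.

n = 84

n = [z_{α/2}·√(p₀q₀) + z_β·√(p₁q₁)]² / (p₁ − p₀)²
  = [2.576·√(0.17·0.83) + 1.282·√(0.04·0.96)]² / (-0.13)²
  = [2.576·0.3756 + 1.282·0.1960]² / 0.0169
  = [1.2188]² / 0.0169
  = 87.91
Finite-population correction (N = 1505): 87.91 / (1 + (87.91 − 1)/1505) = 83.11.
Round up → n = 84.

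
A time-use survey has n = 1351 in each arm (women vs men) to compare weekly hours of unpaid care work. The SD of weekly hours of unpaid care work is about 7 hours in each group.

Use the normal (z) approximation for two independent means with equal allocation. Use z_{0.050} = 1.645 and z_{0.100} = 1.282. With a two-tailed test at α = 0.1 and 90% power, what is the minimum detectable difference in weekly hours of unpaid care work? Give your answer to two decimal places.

δ = (z_{α/2} + z_β) · √((σ₁²+σ₂²)/n)
  = (1.645 + 1.282) · √(98/1351)
  = 2.927 · √0.07254
  = 2.927 · 0.2693
  = 0.7883

Minimum detectable difference ≈ 0.79 hours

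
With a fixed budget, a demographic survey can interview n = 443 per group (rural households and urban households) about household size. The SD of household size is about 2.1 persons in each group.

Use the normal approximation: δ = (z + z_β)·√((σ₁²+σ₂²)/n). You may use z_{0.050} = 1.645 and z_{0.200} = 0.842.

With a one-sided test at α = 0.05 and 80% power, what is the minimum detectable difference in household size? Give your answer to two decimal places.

Minimum detectable difference ≈ 0.35 persons

δ = (z_α + z_β) · √((σ₁²+σ₂²)/n)
  = (1.645 + 0.842) · √(8.82/443)
  = 2.487 · √0.01991
  = 2.487 · 0.1411
  = 0.3509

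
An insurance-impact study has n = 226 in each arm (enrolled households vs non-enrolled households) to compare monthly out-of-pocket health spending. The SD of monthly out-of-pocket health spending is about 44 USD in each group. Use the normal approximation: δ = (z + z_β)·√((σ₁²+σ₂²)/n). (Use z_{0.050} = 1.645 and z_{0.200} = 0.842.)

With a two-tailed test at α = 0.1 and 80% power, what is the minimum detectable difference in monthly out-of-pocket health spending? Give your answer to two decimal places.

δ = (z_{α/2} + z_β) · √((σ₁²+σ₂²)/n)
  = (1.645 + 0.842) · √(3872/226)
  = 2.487 · √17.1327
  = 2.487 · 4.1392
  = 10.2941

Minimum detectable difference ≈ 10.29 USD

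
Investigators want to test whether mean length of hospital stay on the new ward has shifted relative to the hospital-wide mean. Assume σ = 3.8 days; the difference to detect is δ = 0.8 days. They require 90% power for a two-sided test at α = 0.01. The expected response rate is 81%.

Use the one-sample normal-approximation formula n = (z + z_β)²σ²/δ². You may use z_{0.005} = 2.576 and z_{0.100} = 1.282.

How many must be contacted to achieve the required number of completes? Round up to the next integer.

n = (z_{α/2} + z_β)² · σ² / δ²
  = (2.576 + 1.282)² · 3.8² / 0.8²
  = 14.8842 · 14.44 / 0.64
  = 335.82
Adjust for 81% response: 335.82 / 0.81 = 414.60.
Round up → n = 415.

n = 415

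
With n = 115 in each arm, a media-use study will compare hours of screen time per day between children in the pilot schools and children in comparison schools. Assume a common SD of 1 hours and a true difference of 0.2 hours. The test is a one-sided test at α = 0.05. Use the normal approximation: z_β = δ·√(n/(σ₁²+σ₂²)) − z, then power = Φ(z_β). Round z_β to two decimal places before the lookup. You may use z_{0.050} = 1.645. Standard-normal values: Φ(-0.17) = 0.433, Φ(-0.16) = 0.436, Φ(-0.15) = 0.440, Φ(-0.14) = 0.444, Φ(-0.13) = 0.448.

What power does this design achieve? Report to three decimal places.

z_β = δ·√(n/(σ₁²+σ₂²)) − z_α
    = 0.2 · √(115/2) − 1.645
    = 0.2 · 7.58288 − 1.645
    = 1.5166 − 1.645 = -0.1284 → -0.13
Power = Φ(-0.13) = 0.448.

Power ≈ 0.448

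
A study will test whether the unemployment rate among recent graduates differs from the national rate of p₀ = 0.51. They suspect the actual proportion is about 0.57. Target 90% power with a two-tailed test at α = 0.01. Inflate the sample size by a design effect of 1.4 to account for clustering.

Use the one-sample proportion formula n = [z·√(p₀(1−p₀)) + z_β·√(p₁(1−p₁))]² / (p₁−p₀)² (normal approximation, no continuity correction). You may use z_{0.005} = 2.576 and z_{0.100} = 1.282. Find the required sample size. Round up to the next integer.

n = 1438

n = [z_{α/2}·√(p₀q₀) + z_β·√(p₁q₁)]² / (p₁ − p₀)²
  = [2.576·√(0.51·0.49) + 1.282·√(0.57·0.43)]² / (0.06)²
  = [2.576·0.4999 + 1.282·0.4951]² / 0.0036
  = [1.9224]² / 0.0036
  = 1026.59
Design effect: 1.4 × 1026.59 = 1437.23.
Round up → n = 1438.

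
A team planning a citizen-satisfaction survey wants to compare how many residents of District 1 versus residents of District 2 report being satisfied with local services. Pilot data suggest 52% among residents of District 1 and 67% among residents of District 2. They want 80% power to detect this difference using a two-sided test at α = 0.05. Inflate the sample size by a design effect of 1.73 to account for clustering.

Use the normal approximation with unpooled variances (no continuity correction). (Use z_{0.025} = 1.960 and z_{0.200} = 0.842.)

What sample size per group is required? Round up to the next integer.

n = (z_{α/2} + z_β)² · [p₁(1−p₁) + p₂(1−p₂)] / (p₁ − p₂)²
  = (1.960 + 0.842)² · (0.52·0.48 + 0.67·0.33) / (-0.15)²
  = (2.802)² · (0.2496 + 0.2211) / 0.0225
  = 7.8512 · 0.4707 / 0.0225
  = 164.25
Design effect: 1.73 × 164.25 = 284.15.
Round up → n = 285 per group.

n = 285 per group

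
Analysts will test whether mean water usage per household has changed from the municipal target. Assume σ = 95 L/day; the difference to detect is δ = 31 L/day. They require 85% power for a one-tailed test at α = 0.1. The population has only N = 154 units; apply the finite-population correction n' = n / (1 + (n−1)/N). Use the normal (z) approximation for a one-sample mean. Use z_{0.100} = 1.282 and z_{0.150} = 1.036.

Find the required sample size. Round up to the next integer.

n = 39

n = (z_α + z_β)² · σ² / δ²
  = (1.282 + 1.036)² · 95² / 31²
  = 5.3731 · 9025 / 961
  = 50.46
Finite-population correction (N = 154): 50.46 / (1 + (50.46 − 1)/154) = 38.19.
Round up → n = 39.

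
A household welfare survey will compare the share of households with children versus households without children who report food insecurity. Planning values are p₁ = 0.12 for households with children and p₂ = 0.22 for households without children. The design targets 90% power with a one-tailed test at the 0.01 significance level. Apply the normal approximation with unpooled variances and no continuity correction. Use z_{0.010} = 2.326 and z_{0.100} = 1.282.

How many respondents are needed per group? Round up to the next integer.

n = (z_α + z_β)² · [p₁(1−p₁) + p₂(1−p₂)] / (p₁ − p₂)²
  = (2.326 + 1.282)² · (0.12·0.88 + 0.22·0.78) / (-0.10)²
  = (3.608)² · (0.1056 + 0.1716) / 0.0100
  = 13.0177 · 0.2772 / 0.0100
  = 360.85
Round up → n = 361 per group.

n = 361 per group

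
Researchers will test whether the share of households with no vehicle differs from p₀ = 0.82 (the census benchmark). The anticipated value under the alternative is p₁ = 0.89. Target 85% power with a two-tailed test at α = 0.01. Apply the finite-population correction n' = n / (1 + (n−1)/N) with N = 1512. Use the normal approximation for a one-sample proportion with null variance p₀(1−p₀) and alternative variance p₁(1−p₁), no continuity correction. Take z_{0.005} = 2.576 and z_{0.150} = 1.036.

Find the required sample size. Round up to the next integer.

n = 286

n = [z_{α/2}·√(p₀q₀) + z_β·√(p₁q₁)]² / (p₁ − p₀)²
  = [2.576·√(0.82·0.18) + 1.036·√(0.89·0.11)]² / (0.07)²
  = [2.576·0.3842 + 1.036·0.3129]² / 0.0049
  = [1.3138]² / 0.0049
  = 352.27
Finite-population correction (N = 1512): 352.27 / (1 + (352.27 − 1)/1512) = 285.86.
Round up → n = 286.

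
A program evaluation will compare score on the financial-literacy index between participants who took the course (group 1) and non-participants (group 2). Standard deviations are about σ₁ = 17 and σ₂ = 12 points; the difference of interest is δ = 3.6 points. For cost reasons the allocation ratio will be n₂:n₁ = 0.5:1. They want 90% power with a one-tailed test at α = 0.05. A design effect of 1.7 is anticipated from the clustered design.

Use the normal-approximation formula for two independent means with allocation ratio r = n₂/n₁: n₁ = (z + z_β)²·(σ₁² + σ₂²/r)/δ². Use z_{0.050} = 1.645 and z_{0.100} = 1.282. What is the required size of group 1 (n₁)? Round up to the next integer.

n₁ = (z_α + z_β)² · (σ₁² + σ₂²/r) / δ²
   = (1.645 + 1.282)² · (17² + 12²/0.5) / 3.6²
   = 8.5673 · (289 + 288) / 12.96
   = 8.5673 · 577 / 12.96
   = 381.43
Design effect: 1.7 × 381.43 = 648.43.
Round up → n₁ = 649; n₂ = r·n₁ = 0.5 × 649 = 325.

n₁ = 649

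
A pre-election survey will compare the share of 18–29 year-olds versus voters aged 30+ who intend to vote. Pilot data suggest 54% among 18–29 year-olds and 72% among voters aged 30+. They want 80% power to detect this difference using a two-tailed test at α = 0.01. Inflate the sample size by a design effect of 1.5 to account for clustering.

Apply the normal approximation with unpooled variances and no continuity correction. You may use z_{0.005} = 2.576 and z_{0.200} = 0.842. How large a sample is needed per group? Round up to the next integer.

n = 244 per group

n = (z_{α/2} + z_β)² · [p₁(1−p₁) + p₂(1−p₂)] / (p₁ − p₂)²
  = (2.576 + 0.842)² · (0.54·0.46 + 0.72·0.28) / (-0.18)²
  = (3.418)² · (0.2484 + 0.2016) / 0.0324
  = 11.6827 · 0.4500 / 0.0324
  = 162.26
Design effect: 1.5 × 162.26 = 243.39.
Round up → n = 244 per group.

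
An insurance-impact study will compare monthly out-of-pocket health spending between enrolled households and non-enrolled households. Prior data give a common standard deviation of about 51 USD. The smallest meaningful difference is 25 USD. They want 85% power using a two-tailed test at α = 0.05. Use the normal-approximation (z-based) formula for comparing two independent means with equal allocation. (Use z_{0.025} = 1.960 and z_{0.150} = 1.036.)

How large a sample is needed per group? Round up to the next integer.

n = (z_{α/2} + z_β)² · (σ₁² + σ₂²) / δ²
  = (1.960 + 1.036)² · (2·51² = 5202) / 25²
  = 8.9760 · 5202 / 625
  = 74.71
Round up → n = 75 per group.

n = 75 per group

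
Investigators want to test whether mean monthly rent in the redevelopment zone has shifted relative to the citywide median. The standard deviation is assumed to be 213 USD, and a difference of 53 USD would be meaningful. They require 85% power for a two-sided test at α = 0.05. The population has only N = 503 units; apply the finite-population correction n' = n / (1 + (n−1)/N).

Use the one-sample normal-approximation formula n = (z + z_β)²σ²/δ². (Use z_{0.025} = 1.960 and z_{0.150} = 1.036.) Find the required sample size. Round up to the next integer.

n = (z_{α/2} + z_β)² · σ² / δ²
  = (1.960 + 1.036)² · 213² / 53²
  = 8.9760 · 45369 / 2809
  = 144.97
Finite-population correction (N = 503): 144.97 / (1 + (144.97 − 1)/503) = 112.71.
Round up → n = 113.

n = 113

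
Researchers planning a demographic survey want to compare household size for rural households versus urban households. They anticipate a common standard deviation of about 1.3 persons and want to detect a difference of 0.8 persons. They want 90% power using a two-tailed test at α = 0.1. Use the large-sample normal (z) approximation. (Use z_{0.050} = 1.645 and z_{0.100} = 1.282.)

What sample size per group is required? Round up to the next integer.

n = 46 per group

n = (z_{α/2} + z_β)² · (σ₁² + σ₂²) / δ²
  = (1.645 + 1.282)² · (2·1.3² = 3.38) / 0.8²
  = 8.5673 · 3.38 / 0.64
  = 45.25
Round up → n = 46 per group.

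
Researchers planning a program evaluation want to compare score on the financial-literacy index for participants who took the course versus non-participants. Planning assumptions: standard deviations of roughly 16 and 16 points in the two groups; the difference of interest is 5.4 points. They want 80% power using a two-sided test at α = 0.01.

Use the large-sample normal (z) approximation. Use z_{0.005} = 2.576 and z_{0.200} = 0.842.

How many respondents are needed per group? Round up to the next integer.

n = (z_{α/2} + z_β)² · (σ₁² + σ₂²) / δ²
  = (2.576 + 0.842)² · (16² + 16² = 512) / 5.4²
  = 11.6827 · 512 / 29.16
  = 205.13
Round up → n = 206 per group.

n = 206 per group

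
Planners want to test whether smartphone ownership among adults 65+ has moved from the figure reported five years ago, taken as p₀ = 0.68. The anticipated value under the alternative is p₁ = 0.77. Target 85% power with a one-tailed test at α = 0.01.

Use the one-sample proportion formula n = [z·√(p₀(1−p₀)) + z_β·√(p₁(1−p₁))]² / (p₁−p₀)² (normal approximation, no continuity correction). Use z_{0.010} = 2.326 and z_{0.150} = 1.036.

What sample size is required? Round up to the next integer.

n = 286

n = [z_α·√(p₀q₀) + z_β·√(p₁q₁)]² / (p₁ − p₀)²
  = [2.326·√(0.68·0.32) + 1.036·√(0.77·0.23)]² / (0.09)²
  = [2.326·0.4665 + 1.036·0.4208]² / 0.0081
  = [1.5210]² / 0.0081
  = 285.61
Round up → n = 286.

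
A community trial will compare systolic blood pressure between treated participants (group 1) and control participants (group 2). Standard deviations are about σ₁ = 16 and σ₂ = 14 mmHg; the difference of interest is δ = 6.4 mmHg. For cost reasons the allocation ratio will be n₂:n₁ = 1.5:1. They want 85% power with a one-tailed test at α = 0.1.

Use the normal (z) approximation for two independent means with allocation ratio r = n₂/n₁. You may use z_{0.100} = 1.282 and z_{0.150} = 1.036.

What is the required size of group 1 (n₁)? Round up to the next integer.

n₁ = (z_α + z_β)² · (σ₁² + σ₂²/r) / δ²
   = (1.282 + 1.036)² · (16² + 14²/1.5) / 6.4²
   = 5.3731 · (256 + 130.6667) / 40.96
   = 5.3731 · 386.6667 / 40.96
   = 50.72
Round up → n₁ = 51; n₂ = r·n₁ = 1.5 × 51 = 77.

n₁ = 51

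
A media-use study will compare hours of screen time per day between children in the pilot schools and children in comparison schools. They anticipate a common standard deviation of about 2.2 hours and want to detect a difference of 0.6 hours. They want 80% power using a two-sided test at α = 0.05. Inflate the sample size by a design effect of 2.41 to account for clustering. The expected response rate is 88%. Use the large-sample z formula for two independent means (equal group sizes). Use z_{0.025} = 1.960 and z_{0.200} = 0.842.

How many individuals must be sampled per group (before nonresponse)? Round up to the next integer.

n = (z_{α/2} + z_β)² · (σ₁² + σ₂²) / δ²
  = (1.960 + 0.842)² · (2·2.2² = 9.68) / 0.6²
  = 7.8512 · 9.68 / 0.36
  = 211.11
Design effect: 2.41 × 211.11 = 508.78.
Adjust for 88% response: 508.78 / 0.88 = 578.15.
Round up → n = 579 per group.

n = 579 per group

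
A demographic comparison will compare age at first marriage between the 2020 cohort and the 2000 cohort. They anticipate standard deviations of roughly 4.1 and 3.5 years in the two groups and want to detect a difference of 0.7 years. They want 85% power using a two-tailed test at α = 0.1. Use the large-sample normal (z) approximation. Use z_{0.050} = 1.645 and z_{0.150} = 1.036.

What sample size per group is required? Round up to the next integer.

n = (z_{α/2} + z_β)² · (σ₁² + σ₂²) / δ²
  = (1.645 + 1.036)² · (4.1² + 3.5² = 29.06) / 0.7²
  = 7.1878 · 29.06 / 0.49
  = 426.28
Round up → n = 427 per group.

n = 427 per group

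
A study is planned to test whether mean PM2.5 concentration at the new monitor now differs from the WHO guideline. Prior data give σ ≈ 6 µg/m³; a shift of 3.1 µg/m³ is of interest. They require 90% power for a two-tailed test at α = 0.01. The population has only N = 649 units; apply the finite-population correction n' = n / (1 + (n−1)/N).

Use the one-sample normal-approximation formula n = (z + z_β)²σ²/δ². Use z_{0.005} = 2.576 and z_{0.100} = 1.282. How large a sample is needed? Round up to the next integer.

n = (z_{α/2} + z_β)² · σ² / δ²
  = (2.576 + 1.282)² · 6² / 3.1²
  = 14.8842 · 36 / 9.61
  = 55.76
Finite-population correction (N = 649): 55.76 / (1 + (55.76 − 1)/649) = 51.42.
Round up → n = 52.

n = 52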